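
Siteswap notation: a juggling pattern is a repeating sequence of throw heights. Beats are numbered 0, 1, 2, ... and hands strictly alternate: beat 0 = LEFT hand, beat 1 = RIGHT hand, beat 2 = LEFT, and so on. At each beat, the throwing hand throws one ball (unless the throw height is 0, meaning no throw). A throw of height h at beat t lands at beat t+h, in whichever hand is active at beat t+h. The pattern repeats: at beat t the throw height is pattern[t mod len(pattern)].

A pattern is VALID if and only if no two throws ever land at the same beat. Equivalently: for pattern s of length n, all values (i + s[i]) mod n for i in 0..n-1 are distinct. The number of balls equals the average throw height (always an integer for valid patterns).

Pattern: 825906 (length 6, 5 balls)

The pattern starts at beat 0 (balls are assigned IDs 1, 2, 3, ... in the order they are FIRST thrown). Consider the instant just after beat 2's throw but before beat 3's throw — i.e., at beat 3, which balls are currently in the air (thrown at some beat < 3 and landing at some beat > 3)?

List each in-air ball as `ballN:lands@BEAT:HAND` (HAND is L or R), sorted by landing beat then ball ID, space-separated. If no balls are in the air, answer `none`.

Answer: ball3:lands@7:R ball1:lands@8:L

Derivation:
Beat 0 (L): throw ball1 h=8 -> lands@8:L; in-air after throw: [b1@8:L]
Beat 1 (R): throw ball2 h=2 -> lands@3:R; in-air after throw: [b2@3:R b1@8:L]
Beat 2 (L): throw ball3 h=5 -> lands@7:R; in-air after throw: [b2@3:R b3@7:R b1@8:L]
Beat 3 (R): throw ball2 h=9 -> lands@12:L; in-air after throw: [b3@7:R b1@8:L b2@12:L]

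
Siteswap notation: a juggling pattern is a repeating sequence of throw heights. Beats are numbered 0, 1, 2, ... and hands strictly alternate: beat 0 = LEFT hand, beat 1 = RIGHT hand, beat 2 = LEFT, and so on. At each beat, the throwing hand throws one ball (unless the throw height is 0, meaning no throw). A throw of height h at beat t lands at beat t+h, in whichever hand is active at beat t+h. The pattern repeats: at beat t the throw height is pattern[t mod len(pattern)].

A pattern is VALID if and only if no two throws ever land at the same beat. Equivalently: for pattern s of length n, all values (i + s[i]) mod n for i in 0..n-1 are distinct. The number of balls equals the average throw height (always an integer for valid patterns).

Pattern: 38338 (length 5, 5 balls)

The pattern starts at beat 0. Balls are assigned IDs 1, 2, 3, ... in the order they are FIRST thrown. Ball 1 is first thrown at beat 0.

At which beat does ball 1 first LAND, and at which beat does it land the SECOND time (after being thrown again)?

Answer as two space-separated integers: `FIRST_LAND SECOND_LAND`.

Beat 0 (L): throw ball1 h=3 -> lands@3:R; in-air after throw: [b1@3:R]
Beat 1 (R): throw ball2 h=8 -> lands@9:R; in-air after throw: [b1@3:R b2@9:R]
Beat 2 (L): throw ball3 h=3 -> lands@5:R; in-air after throw: [b1@3:R b3@5:R b2@9:R]
Beat 3 (R): throw ball1 h=3 -> lands@6:L; in-air after throw: [b3@5:R b1@6:L b2@9:R]
Beat 4 (L): throw ball4 h=8 -> lands@12:L; in-air after throw: [b3@5:R b1@6:L b2@9:R b4@12:L]
Beat 5 (R): throw ball3 h=3 -> lands@8:L; in-air after throw: [b1@6:L b3@8:L b2@9:R b4@12:L]
Beat 6 (L): throw ball1 h=8 -> lands@14:L; in-air after throw: [b3@8:L b2@9:R b4@12:L b1@14:L]
Ball 1: thrown@0 h=3 -> first land @3; rethrown@3 h=3 -> second land @6

Answer: 3 6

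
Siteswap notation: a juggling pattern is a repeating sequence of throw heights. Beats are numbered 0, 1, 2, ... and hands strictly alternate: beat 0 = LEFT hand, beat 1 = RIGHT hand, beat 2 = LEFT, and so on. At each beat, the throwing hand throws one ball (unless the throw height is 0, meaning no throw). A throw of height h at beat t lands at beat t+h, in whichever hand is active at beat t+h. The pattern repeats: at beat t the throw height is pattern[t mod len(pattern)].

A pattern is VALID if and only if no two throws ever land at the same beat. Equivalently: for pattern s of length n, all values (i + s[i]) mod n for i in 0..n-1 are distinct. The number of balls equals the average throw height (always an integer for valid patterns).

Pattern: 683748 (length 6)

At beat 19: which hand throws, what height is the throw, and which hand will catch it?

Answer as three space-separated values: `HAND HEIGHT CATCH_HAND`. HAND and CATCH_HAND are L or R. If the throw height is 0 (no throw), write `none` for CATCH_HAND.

Beat 19: 19 mod 2 = 1, so hand = R
Throw height = pattern[19 mod 6] = pattern[1] = 8
Lands at beat 19+8=27, 27 mod 2 = 1, so catch hand = R

Answer: R 8 R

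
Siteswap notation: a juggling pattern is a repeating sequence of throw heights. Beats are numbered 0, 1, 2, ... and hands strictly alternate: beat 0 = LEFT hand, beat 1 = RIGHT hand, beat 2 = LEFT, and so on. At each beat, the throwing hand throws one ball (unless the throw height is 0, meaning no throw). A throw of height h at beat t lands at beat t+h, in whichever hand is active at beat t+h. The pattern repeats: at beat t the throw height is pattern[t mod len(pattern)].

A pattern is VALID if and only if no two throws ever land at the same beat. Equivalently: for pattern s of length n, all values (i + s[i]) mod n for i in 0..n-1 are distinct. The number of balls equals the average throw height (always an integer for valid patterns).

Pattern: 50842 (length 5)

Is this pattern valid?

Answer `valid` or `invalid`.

Answer: invalid

Derivation:
i=0: (i + s[i]) mod n = (0 + 5) mod 5 = 0
i=1: (i + s[i]) mod n = (1 + 0) mod 5 = 1
i=2: (i + s[i]) mod n = (2 + 8) mod 5 = 0
i=3: (i + s[i]) mod n = (3 + 4) mod 5 = 2
i=4: (i + s[i]) mod n = (4 + 2) mod 5 = 1
Residues: [0, 1, 0, 2, 1], distinct: False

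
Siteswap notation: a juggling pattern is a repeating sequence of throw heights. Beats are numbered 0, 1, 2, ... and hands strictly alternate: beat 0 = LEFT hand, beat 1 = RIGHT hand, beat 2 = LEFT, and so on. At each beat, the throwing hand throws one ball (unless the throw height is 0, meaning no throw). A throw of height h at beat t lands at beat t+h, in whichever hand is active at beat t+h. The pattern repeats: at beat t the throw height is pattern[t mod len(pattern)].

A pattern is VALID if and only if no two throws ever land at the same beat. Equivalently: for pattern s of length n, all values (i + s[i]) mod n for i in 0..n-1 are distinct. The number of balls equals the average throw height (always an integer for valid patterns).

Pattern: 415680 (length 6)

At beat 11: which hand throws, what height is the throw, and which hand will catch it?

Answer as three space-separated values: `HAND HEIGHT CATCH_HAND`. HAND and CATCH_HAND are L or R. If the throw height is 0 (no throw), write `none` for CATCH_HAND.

Beat 11: 11 mod 2 = 1, so hand = R
Throw height = pattern[11 mod 6] = pattern[5] = 0

Answer: R 0 none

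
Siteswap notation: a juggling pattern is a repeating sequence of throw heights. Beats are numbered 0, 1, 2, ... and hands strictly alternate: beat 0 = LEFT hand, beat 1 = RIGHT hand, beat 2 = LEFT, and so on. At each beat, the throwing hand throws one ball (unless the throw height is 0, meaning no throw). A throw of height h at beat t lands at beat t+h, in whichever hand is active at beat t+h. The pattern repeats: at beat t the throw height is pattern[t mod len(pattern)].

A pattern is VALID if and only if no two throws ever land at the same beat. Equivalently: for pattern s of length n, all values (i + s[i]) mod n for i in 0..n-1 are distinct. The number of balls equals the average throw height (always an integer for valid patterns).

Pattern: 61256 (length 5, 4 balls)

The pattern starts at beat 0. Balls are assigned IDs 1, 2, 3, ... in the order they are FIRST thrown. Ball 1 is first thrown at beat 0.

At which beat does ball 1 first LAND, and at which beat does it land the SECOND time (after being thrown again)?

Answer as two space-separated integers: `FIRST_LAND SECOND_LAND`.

Answer: 6 7

Derivation:
Beat 0 (L): throw ball1 h=6 -> lands@6:L; in-air after throw: [b1@6:L]
Beat 1 (R): throw ball2 h=1 -> lands@2:L; in-air after throw: [b2@2:L b1@6:L]
Beat 2 (L): throw ball2 h=2 -> lands@4:L; in-air after throw: [b2@4:L b1@6:L]
Beat 3 (R): throw ball3 h=5 -> lands@8:L; in-air after throw: [b2@4:L b1@6:L b3@8:L]
Beat 4 (L): throw ball2 h=6 -> lands@10:L; in-air after throw: [b1@6:L b3@8:L b2@10:L]
Beat 5 (R): throw ball4 h=6 -> lands@11:R; in-air after throw: [b1@6:L b3@8:L b2@10:L b4@11:R]
Beat 6 (L): throw ball1 h=1 -> lands@7:R; in-air after throw: [b1@7:R b3@8:L b2@10:L b4@11:R]
Beat 7 (R): throw ball1 h=2 -> lands@9:R; in-air after throw: [b3@8:L b1@9:R b2@10:L b4@11:R]
Ball 1: thrown@0 h=6 -> first land @6; rethrown@6 h=1 -> second land @7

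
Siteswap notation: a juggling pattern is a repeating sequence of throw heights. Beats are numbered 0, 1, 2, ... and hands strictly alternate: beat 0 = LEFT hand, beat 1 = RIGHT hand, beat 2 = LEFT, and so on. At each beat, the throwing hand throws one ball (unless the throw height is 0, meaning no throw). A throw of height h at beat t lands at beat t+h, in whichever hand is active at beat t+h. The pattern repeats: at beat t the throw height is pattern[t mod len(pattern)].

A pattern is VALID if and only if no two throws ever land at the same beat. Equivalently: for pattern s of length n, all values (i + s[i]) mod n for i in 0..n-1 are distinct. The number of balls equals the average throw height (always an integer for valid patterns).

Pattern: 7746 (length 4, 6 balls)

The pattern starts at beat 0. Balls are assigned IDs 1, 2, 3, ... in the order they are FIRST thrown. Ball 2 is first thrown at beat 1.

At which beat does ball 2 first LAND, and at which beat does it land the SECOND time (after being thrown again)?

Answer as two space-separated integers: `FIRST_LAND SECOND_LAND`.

Beat 0 (L): throw ball1 h=7 -> lands@7:R; in-air after throw: [b1@7:R]
Beat 1 (R): throw ball2 h=7 -> lands@8:L; in-air after throw: [b1@7:R b2@8:L]
Beat 2 (L): throw ball3 h=4 -> lands@6:L; in-air after throw: [b3@6:L b1@7:R b2@8:L]
Beat 3 (R): throw ball4 h=6 -> lands@9:R; in-air after throw: [b3@6:L b1@7:R b2@8:L b4@9:R]
Beat 4 (L): throw ball5 h=7 -> lands@11:R; in-air after throw: [b3@6:L b1@7:R b2@8:L b4@9:R b5@11:R]
Beat 5 (R): throw ball6 h=7 -> lands@12:L; in-air after throw: [b3@6:L b1@7:R b2@8:L b4@9:R b5@11:R b6@12:L]
Beat 6 (L): throw ball3 h=4 -> lands@10:L; in-air after throw: [b1@7:R b2@8:L b4@9:R b3@10:L b5@11:R b6@12:L]
Beat 7 (R): throw ball1 h=6 -> lands@13:R; in-air after throw: [b2@8:L b4@9:R b3@10:L b5@11:R b6@12:L b1@13:R]
Beat 8 (L): throw ball2 h=7 -> lands@15:R; in-air after throw: [b4@9:R b3@10:L b5@11:R b6@12:L b1@13:R b2@15:R]
Beat 9 (R): throw ball4 h=7 -> lands@16:L; in-air after throw: [b3@10:L b5@11:R b6@12:L b1@13:R b2@15:R b4@16:L]
Beat 10 (L): throw ball3 h=4 -> lands@14:L; in-air after throw: [b5@11:R b6@12:L b1@13:R b3@14:L b2@15:R b4@16:L]
Beat 11 (R): throw ball5 h=6 -> lands@17:R; in-air after throw: [b6@12:L b1@13:R b3@14:L b2@15:R b4@16:L b5@17:R]
Beat 12 (L): throw ball6 h=7 -> lands@19:R; in-air after throw: [b1@13:R b3@14:L b2@15:R b4@16:L b5@17:R b6@19:R]
Beat 13 (R): throw ball1 h=7 -> lands@20:L; in-air after throw: [b3@14:L b2@15:R b4@16:L b5@17:R b6@19:R b1@20:L]
Beat 14 (L): throw ball3 h=4 -> lands@18:L; in-air after throw: [b2@15:R b4@16:L b5@17:R b3@18:L b6@19:R b1@20:L]
Beat 15 (R): throw ball2 h=6 -> lands@21:R; in-air after throw: [b4@16:L b5@17:R b3@18:L b6@19:R b1@20:L b2@21:R]
Ball 2: thrown@1 h=7 -> first land @8; rethrown@8 h=7 -> second land @15

Answer: 8 15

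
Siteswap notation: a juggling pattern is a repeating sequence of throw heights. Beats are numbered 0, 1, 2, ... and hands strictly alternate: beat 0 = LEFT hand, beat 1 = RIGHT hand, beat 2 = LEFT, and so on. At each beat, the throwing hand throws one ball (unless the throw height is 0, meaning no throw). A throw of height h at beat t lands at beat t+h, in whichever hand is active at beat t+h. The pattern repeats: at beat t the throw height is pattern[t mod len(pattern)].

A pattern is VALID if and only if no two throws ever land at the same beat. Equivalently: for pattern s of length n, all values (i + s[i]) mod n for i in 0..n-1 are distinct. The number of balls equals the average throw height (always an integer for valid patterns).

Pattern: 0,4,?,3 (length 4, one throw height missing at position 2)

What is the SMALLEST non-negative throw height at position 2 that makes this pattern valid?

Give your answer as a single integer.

i=0: (0 + 0) mod 4 = 0
i=1: (1 + 4) mod 4 = 1
i=2: s[i]=? (unknown)
i=3: (3 + 3) mod 4 = 2
Known residues: [0, 1, 2]; need a permutation of 0..3, so missing residue r = 3
Need (2 + s) mod 4 = 3; smallest s = (3 - 2) mod 4 = 1

Answer: 1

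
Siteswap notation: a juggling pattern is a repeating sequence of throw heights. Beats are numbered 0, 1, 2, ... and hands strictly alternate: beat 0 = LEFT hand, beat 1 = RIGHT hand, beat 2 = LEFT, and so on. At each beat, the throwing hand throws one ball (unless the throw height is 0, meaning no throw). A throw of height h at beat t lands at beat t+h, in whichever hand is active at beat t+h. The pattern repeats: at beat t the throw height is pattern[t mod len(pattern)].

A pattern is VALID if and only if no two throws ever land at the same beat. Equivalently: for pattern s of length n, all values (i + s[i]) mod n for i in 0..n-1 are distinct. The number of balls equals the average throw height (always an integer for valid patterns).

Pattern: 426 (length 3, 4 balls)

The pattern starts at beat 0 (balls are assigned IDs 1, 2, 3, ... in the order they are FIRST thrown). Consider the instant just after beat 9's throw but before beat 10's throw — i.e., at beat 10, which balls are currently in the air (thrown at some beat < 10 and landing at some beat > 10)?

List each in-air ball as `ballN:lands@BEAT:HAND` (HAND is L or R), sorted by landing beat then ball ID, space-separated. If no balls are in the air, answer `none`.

Answer: ball4:lands@11:R ball2:lands@13:R ball3:lands@14:L

Derivation:
Beat 0 (L): throw ball1 h=4 -> lands@4:L; in-air after throw: [b1@4:L]
Beat 1 (R): throw ball2 h=2 -> lands@3:R; in-air after throw: [b2@3:R b1@4:L]
Beat 2 (L): throw ball3 h=6 -> lands@8:L; in-air after throw: [b2@3:R b1@4:L b3@8:L]
Beat 3 (R): throw ball2 h=4 -> lands@7:R; in-air after throw: [b1@4:L b2@7:R b3@8:L]
Beat 4 (L): throw ball1 h=2 -> lands@6:L; in-air after throw: [b1@6:L b2@7:R b3@8:L]
Beat 5 (R): throw ball4 h=6 -> lands@11:R; in-air after throw: [b1@6:L b2@7:R b3@8:L b4@11:R]
Beat 6 (L): throw ball1 h=4 -> lands@10:L; in-air after throw: [b2@7:R b3@8:L b1@10:L b4@11:R]
Beat 7 (R): throw ball2 h=2 -> lands@9:R; in-air after throw: [b3@8:L b2@9:R b1@10:L b4@11:R]
Beat 8 (L): throw ball3 h=6 -> lands@14:L; in-air after throw: [b2@9:R b1@10:L b4@11:R b3@14:L]
Beat 9 (R): throw ball2 h=4 -> lands@13:R; in-air after throw: [b1@10:L b4@11:R b2@13:R b3@14:L]
Beat 10 (L): throw ball1 h=2 -> lands@12:L; in-air after throw: [b4@11:R b1@12:L b2@13:R b3@14:L]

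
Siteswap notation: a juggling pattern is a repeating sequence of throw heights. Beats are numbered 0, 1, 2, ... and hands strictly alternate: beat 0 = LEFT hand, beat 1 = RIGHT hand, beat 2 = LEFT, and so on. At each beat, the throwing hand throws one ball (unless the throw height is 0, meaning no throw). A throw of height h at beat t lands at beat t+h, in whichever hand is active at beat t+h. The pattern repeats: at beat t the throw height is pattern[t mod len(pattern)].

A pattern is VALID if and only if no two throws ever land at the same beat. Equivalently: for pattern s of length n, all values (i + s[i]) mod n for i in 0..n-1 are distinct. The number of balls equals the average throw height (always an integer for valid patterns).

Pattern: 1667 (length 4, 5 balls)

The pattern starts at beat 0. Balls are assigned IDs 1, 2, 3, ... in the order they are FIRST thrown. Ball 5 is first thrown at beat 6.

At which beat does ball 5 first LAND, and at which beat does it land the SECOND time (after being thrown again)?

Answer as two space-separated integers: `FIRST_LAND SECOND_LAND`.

Beat 0 (L): throw ball1 h=1 -> lands@1:R; in-air after throw: [b1@1:R]
Beat 1 (R): throw ball1 h=6 -> lands@7:R; in-air after throw: [b1@7:R]
Beat 2 (L): throw ball2 h=6 -> lands@8:L; in-air after throw: [b1@7:R b2@8:L]
Beat 3 (R): throw ball3 h=7 -> lands@10:L; in-air after throw: [b1@7:R b2@8:L b3@10:L]
Beat 4 (L): throw ball4 h=1 -> lands@5:R; in-air after throw: [b4@5:R b1@7:R b2@8:L b3@10:L]
Beat 5 (R): throw ball4 h=6 -> lands@11:R; in-air after throw: [b1@7:R b2@8:L b3@10:L b4@11:R]
Beat 6 (L): throw ball5 h=6 -> lands@12:L; in-air after throw: [b1@7:R b2@8:L b3@10:L b4@11:R b5@12:L]
Beat 7 (R): throw ball1 h=7 -> lands@14:L; in-air after throw: [b2@8:L b3@10:L b4@11:R b5@12:L b1@14:L]
Beat 8 (L): throw ball2 h=1 -> lands@9:R; in-air after throw: [b2@9:R b3@10:L b4@11:R b5@12:L b1@14:L]
Beat 9 (R): throw ball2 h=6 -> lands@15:R; in-air after throw: [b3@10:L b4@11:R b5@12:L b1@14:L b2@15:R]
Beat 10 (L): throw ball3 h=6 -> lands@16:L; in-air after throw: [b4@11:R b5@12:L b1@14:L b2@15:R b3@16:L]
Beat 11 (R): throw ball4 h=7 -> lands@18:L; in-air after throw: [b5@12:L b1@14:L b2@15:R b3@16:L b4@18:L]
Beat 12 (L): throw ball5 h=1 -> lands@13:R; in-air after throw: [b5@13:R b1@14:L b2@15:R b3@16:L b4@18:L]
Beat 13 (R): throw ball5 h=6 -> lands@19:R; in-air after throw: [b1@14:L b2@15:R b3@16:L b4@18:L b5@19:R]
Ball 5: thrown@6 h=6 -> first land @12; rethrown@12 h=1 -> second land @13

Answer: 12 13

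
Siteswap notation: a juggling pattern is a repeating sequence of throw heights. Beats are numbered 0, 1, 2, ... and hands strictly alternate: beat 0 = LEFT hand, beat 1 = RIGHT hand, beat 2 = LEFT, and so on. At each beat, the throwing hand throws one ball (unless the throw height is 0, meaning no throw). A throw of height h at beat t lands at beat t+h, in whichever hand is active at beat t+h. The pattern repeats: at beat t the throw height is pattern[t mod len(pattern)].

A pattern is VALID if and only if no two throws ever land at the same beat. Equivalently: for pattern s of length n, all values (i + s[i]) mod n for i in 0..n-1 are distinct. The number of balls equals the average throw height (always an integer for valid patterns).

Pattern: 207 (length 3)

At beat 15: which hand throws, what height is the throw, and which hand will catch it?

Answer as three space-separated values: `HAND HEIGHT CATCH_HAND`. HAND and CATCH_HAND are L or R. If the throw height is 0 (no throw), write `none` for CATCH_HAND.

Answer: R 2 R

Derivation:
Beat 15: 15 mod 2 = 1, so hand = R
Throw height = pattern[15 mod 3] = pattern[0] = 2
Lands at beat 15+2=17, 17 mod 2 = 1, so catch hand = R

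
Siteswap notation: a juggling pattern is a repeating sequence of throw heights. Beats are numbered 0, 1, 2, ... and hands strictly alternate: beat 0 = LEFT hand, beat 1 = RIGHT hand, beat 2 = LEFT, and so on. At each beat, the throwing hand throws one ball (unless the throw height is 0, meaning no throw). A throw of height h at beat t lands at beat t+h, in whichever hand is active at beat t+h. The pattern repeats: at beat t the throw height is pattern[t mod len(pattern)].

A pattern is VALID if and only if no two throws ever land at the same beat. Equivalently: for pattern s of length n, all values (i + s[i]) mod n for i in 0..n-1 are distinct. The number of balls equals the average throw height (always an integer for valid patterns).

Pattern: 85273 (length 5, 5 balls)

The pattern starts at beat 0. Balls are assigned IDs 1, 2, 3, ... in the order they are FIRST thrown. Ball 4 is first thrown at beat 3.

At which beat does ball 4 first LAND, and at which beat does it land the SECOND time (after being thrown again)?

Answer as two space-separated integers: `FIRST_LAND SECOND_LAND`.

Answer: 10 18

Derivation:
Beat 0 (L): throw ball1 h=8 -> lands@8:L; in-air after throw: [b1@8:L]
Beat 1 (R): throw ball2 h=5 -> lands@6:L; in-air after throw: [b2@6:L b1@8:L]
Beat 2 (L): throw ball3 h=2 -> lands@4:L; in-air after throw: [b3@4:L b2@6:L b1@8:L]
Beat 3 (R): throw ball4 h=7 -> lands@10:L; in-air after throw: [b3@4:L b2@6:L b1@8:L b4@10:L]
Beat 4 (L): throw ball3 h=3 -> lands@7:R; in-air after throw: [b2@6:L b3@7:R b1@8:L b4@10:L]
Beat 5 (R): throw ball5 h=8 -> lands@13:R; in-air after throw: [b2@6:L b3@7:R b1@8:L b4@10:L b5@13:R]
Beat 6 (L): throw ball2 h=5 -> lands@11:R; in-air after throw: [b3@7:R b1@8:L b4@10:L b2@11:R b5@13:R]
Beat 7 (R): throw ball3 h=2 -> lands@9:R; in-air after throw: [b1@8:L b3@9:R b4@10:L b2@11:R b5@13:R]
Beat 8 (L): throw ball1 h=7 -> lands@15:R; in-air after throw: [b3@9:R b4@10:L b2@11:R b5@13:R b1@15:R]
Beat 9 (R): throw ball3 h=3 -> lands@12:L; in-air after throw: [b4@10:L b2@11:R b3@12:L b5@13:R b1@15:R]
Beat 10 (L): throw ball4 h=8 -> lands@18:L; in-air after throw: [b2@11:R b3@12:L b5@13:R b1@15:R b4@18:L]
Beat 11 (R): throw ball2 h=5 -> lands@16:L; in-air after throw: [b3@12:L b5@13:R b1@15:R b2@16:L b4@18:L]
Beat 12 (L): throw ball3 h=2 -> lands@14:L; in-air after throw: [b5@13:R b3@14:L b1@15:R b2@16:L b4@18:L]
Ball 4: thrown@3 h=7 -> first land @10; rethrown@10 h=8 -> second land @18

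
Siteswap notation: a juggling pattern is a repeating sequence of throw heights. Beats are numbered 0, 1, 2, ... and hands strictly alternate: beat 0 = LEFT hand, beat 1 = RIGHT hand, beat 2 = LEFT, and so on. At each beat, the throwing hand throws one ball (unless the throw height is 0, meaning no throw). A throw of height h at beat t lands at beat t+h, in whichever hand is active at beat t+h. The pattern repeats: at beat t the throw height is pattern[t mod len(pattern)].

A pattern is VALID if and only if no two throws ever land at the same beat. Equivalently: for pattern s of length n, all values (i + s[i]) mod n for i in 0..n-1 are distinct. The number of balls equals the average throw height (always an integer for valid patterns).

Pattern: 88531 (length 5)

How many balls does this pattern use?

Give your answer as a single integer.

Answer: 5

Derivation:
Pattern = [8, 8, 5, 3, 1], length n = 5
  position 0: throw height = 8, running sum = 8
  position 1: throw height = 8, running sum = 16
  position 2: throw height = 5, running sum = 21
  position 3: throw height = 3, running sum = 24
  position 4: throw height = 1, running sum = 25
Total sum = 25; balls = sum / n = 25 / 5 = 5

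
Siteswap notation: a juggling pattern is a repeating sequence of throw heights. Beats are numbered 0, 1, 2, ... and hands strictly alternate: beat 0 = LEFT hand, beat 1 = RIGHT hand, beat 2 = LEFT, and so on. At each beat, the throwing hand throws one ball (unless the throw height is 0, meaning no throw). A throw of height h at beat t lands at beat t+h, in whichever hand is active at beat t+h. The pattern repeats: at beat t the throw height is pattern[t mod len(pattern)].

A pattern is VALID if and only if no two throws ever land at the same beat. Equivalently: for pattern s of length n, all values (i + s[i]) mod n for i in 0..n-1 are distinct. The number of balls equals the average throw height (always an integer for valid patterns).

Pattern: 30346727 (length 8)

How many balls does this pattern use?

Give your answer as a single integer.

Pattern = [3, 0, 3, 4, 6, 7, 2, 7], length n = 8
  position 0: throw height = 3, running sum = 3
  position 1: throw height = 0, running sum = 3
  position 2: throw height = 3, running sum = 6
  position 3: throw height = 4, running sum = 10
  position 4: throw height = 6, running sum = 16
  position 5: throw height = 7, running sum = 23
  position 6: throw height = 2, running sum = 25
  position 7: throw height = 7, running sum = 32
Total sum = 32; balls = sum / n = 32 / 8 = 4

Answer: 4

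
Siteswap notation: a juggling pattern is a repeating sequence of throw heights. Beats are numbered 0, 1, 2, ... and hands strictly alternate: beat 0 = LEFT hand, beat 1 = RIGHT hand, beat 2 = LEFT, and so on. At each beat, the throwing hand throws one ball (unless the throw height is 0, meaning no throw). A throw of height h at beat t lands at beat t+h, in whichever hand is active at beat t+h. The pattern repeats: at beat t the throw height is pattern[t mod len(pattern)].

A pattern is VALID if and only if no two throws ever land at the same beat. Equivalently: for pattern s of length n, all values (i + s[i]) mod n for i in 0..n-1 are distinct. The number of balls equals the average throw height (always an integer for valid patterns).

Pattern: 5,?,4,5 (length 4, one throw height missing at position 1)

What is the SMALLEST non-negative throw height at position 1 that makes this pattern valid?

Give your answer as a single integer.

i=0: (0 + 5) mod 4 = 1
i=1: s[i]=? (unknown)
i=2: (2 + 4) mod 4 = 2
i=3: (3 + 5) mod 4 = 0
Known residues: [0, 1, 2]; need a permutation of 0..3, so missing residue r = 3
Need (1 + s) mod 4 = 3; smallest s = (3 - 1) mod 4 = 2

Answer: 2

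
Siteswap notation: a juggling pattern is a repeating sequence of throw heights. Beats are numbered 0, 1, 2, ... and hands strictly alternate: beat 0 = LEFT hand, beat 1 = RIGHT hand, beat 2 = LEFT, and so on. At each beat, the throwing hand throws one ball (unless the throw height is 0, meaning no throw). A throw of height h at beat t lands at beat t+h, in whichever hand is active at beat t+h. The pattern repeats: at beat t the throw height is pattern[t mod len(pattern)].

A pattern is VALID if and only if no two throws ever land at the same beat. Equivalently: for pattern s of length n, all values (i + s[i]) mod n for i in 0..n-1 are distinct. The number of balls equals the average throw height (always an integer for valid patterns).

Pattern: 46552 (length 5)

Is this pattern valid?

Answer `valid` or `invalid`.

i=0: (i + s[i]) mod n = (0 + 4) mod 5 = 4
i=1: (i + s[i]) mod n = (1 + 6) mod 5 = 2
i=2: (i + s[i]) mod n = (2 + 5) mod 5 = 2
i=3: (i + s[i]) mod n = (3 + 5) mod 5 = 3
i=4: (i + s[i]) mod n = (4 + 2) mod 5 = 1
Residues: [4, 2, 2, 3, 1], distinct: False

Answer: invalid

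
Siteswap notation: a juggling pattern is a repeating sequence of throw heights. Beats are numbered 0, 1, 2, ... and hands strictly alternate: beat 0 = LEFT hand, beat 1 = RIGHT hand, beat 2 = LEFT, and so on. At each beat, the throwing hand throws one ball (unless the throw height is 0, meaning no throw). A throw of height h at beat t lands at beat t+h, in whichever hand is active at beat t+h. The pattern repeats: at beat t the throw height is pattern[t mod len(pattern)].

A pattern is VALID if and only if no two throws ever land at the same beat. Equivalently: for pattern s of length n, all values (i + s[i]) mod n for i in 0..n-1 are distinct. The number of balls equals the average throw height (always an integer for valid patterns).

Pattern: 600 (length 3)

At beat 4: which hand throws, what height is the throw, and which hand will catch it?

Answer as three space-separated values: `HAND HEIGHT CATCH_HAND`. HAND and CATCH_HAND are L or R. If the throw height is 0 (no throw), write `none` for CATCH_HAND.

Answer: L 0 none

Derivation:
Beat 4: 4 mod 2 = 0, so hand = L
Throw height = pattern[4 mod 3] = pattern[1] = 0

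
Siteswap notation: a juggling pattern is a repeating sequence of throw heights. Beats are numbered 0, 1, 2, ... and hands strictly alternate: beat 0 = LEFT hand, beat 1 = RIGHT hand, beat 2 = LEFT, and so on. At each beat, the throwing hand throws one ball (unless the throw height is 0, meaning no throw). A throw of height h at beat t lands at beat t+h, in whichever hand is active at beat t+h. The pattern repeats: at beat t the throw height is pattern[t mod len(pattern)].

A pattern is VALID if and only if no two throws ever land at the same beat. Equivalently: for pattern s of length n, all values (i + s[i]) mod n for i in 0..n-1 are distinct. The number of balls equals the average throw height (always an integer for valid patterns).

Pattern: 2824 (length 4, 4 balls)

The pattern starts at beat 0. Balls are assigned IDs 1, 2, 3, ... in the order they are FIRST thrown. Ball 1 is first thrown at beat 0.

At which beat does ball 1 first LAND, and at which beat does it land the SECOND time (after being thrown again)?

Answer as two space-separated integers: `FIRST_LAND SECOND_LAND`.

Beat 0 (L): throw ball1 h=2 -> lands@2:L; in-air after throw: [b1@2:L]
Beat 1 (R): throw ball2 h=8 -> lands@9:R; in-air after throw: [b1@2:L b2@9:R]
Beat 2 (L): throw ball1 h=2 -> lands@4:L; in-air after throw: [b1@4:L b2@9:R]
Beat 3 (R): throw ball3 h=4 -> lands@7:R; in-air after throw: [b1@4:L b3@7:R b2@9:R]
Beat 4 (L): throw ball1 h=2 -> lands@6:L; in-air after throw: [b1@6:L b3@7:R b2@9:R]
Ball 1: thrown@0 h=2 -> first land @2; rethrown@2 h=2 -> second land @4

Answer: 2 4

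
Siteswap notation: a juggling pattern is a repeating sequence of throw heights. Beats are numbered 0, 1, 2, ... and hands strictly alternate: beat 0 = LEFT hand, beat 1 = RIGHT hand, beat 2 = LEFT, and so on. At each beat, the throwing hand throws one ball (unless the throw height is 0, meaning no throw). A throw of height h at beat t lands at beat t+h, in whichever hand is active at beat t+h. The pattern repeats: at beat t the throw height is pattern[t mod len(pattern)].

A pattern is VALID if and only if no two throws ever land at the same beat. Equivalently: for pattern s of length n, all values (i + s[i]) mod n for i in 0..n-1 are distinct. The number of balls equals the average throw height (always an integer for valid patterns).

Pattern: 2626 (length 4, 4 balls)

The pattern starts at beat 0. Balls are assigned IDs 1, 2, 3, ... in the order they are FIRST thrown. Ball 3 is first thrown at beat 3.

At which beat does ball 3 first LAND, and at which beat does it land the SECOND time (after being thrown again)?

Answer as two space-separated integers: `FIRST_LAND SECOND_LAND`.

Beat 0 (L): throw ball1 h=2 -> lands@2:L; in-air after throw: [b1@2:L]
Beat 1 (R): throw ball2 h=6 -> lands@7:R; in-air after throw: [b1@2:L b2@7:R]
Beat 2 (L): throw ball1 h=2 -> lands@4:L; in-air after throw: [b1@4:L b2@7:R]
Beat 3 (R): throw ball3 h=6 -> lands@9:R; in-air after throw: [b1@4:L b2@7:R b3@9:R]
Beat 4 (L): throw ball1 h=2 -> lands@6:L; in-air after throw: [b1@6:L b2@7:R b3@9:R]
Beat 5 (R): throw ball4 h=6 -> lands@11:R; in-air after throw: [b1@6:L b2@7:R b3@9:R b4@11:R]
Beat 6 (L): throw ball1 h=2 -> lands@8:L; in-air after throw: [b2@7:R b1@8:L b3@9:R b4@11:R]
Beat 7 (R): throw ball2 h=6 -> lands@13:R; in-air after throw: [b1@8:L b3@9:R b4@11:R b2@13:R]
Beat 8 (L): throw ball1 h=2 -> lands@10:L; in-air after throw: [b3@9:R b1@10:L b4@11:R b2@13:R]
Beat 9 (R): throw ball3 h=6 -> lands@15:R; in-air after throw: [b1@10:L b4@11:R b2@13:R b3@15:R]
Beat 10 (L): throw ball1 h=2 -> lands@12:L; in-air after throw: [b4@11:R b1@12:L b2@13:R b3@15:R]
Beat 11 (R): throw ball4 h=6 -> lands@17:R; in-air after throw: [b1@12:L b2@13:R b3@15:R b4@17:R]
Beat 12 (L): throw ball1 h=2 -> lands@14:L; in-air after throw: [b2@13:R b1@14:L b3@15:R b4@17:R]
Beat 13 (R): throw ball2 h=6 -> lands@19:R; in-air after throw: [b1@14:L b3@15:R b4@17:R b2@19:R]
Beat 14 (L): throw ball1 h=2 -> lands@16:L; in-air after throw: [b3@15:R b1@16:L b4@17:R b2@19:R]
Beat 15 (R): throw ball3 h=6 -> lands@21:R; in-air after throw: [b1@16:L b4@17:R b2@19:R b3@21:R]
Ball 3: thrown@3 h=6 -> first land @9; rethrown@9 h=6 -> second land @15

Answer: 9 15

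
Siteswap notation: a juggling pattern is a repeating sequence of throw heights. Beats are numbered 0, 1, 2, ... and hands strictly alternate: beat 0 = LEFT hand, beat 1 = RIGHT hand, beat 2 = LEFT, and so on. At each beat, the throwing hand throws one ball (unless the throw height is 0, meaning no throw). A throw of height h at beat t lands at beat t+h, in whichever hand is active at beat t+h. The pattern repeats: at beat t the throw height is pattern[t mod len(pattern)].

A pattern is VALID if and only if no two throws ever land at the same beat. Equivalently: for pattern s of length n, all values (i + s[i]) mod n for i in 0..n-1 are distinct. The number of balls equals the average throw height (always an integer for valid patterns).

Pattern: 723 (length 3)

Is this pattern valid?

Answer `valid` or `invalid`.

i=0: (i + s[i]) mod n = (0 + 7) mod 3 = 1
i=1: (i + s[i]) mod n = (1 + 2) mod 3 = 0
i=2: (i + s[i]) mod n = (2 + 3) mod 3 = 2
Residues: [1, 0, 2], distinct: True

Answer: valid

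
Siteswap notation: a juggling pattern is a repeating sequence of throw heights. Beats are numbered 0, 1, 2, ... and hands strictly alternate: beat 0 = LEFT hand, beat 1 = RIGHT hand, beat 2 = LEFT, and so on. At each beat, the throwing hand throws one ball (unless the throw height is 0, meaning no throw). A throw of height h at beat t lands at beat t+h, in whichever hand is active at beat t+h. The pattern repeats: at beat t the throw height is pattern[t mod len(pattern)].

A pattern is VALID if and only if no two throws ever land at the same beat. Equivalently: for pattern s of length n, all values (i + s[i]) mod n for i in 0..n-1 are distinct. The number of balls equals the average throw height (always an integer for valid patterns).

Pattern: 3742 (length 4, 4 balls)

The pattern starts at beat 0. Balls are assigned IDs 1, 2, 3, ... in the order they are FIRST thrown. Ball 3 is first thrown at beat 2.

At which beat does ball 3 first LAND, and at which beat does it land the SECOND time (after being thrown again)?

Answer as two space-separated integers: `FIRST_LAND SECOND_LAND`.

Answer: 6 10

Derivation:
Beat 0 (L): throw ball1 h=3 -> lands@3:R; in-air after throw: [b1@3:R]
Beat 1 (R): throw ball2 h=7 -> lands@8:L; in-air after throw: [b1@3:R b2@8:L]
Beat 2 (L): throw ball3 h=4 -> lands@6:L; in-air after throw: [b1@3:R b3@6:L b2@8:L]
Beat 3 (R): throw ball1 h=2 -> lands@5:R; in-air after throw: [b1@5:R b3@6:L b2@8:L]
Beat 4 (L): throw ball4 h=3 -> lands@7:R; in-air after throw: [b1@5:R b3@6:L b4@7:R b2@8:L]
Beat 5 (R): throw ball1 h=7 -> lands@12:L; in-air after throw: [b3@6:L b4@7:R b2@8:L b1@12:L]
Beat 6 (L): throw ball3 h=4 -> lands@10:L; in-air after throw: [b4@7:R b2@8:L b3@10:L b1@12:L]
Beat 7 (R): throw ball4 h=2 -> lands@9:R; in-air after throw: [b2@8:L b4@9:R b3@10:L b1@12:L]
Beat 8 (L): throw ball2 h=3 -> lands@11:R; in-air after throw: [b4@9:R b3@10:L b2@11:R b1@12:L]
Beat 9 (R): throw ball4 h=7 -> lands@16:L; in-air after throw: [b3@10:L b2@11:R b1@12:L b4@16:L]
Beat 10 (L): throw ball3 h=4 -> lands@14:L; in-air after throw: [b2@11:R b1@12:L b3@14:L b4@16:L]
Ball 3: thrown@2 h=4 -> first land @6; rethrown@6 h=4 -> second land @10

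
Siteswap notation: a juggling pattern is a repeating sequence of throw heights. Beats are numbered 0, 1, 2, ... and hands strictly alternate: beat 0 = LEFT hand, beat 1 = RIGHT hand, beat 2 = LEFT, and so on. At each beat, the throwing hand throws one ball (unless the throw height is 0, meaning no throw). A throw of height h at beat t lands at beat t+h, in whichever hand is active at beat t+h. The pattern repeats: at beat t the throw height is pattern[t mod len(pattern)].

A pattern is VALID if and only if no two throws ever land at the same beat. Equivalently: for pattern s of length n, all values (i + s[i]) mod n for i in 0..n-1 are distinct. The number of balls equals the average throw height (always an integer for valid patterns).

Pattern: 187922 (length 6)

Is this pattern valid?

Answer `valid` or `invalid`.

Answer: invalid

Derivation:
i=0: (i + s[i]) mod n = (0 + 1) mod 6 = 1
i=1: (i + s[i]) mod n = (1 + 8) mod 6 = 3
i=2: (i + s[i]) mod n = (2 + 7) mod 6 = 3
i=3: (i + s[i]) mod n = (3 + 9) mod 6 = 0
i=4: (i + s[i]) mod n = (4 + 2) mod 6 = 0
i=5: (i + s[i]) mod n = (5 + 2) mod 6 = 1
Residues: [1, 3, 3, 0, 0, 1], distinct: False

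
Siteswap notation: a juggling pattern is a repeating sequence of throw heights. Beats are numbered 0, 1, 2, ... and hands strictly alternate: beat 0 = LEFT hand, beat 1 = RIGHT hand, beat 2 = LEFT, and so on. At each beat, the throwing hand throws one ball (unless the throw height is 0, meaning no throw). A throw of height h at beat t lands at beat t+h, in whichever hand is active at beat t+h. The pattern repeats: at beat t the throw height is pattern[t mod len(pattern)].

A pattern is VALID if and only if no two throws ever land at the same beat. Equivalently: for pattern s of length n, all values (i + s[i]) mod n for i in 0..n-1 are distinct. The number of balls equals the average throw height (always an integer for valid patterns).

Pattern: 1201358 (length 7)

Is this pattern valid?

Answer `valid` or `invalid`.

i=0: (i + s[i]) mod n = (0 + 1) mod 7 = 1
i=1: (i + s[i]) mod n = (1 + 2) mod 7 = 3
i=2: (i + s[i]) mod n = (2 + 0) mod 7 = 2
i=3: (i + s[i]) mod n = (3 + 1) mod 7 = 4
i=4: (i + s[i]) mod n = (4 + 3) mod 7 = 0
i=5: (i + s[i]) mod n = (5 + 5) mod 7 = 3
i=6: (i + s[i]) mod n = (6 + 8) mod 7 = 0
Residues: [1, 3, 2, 4, 0, 3, 0], distinct: False

Answer: invalid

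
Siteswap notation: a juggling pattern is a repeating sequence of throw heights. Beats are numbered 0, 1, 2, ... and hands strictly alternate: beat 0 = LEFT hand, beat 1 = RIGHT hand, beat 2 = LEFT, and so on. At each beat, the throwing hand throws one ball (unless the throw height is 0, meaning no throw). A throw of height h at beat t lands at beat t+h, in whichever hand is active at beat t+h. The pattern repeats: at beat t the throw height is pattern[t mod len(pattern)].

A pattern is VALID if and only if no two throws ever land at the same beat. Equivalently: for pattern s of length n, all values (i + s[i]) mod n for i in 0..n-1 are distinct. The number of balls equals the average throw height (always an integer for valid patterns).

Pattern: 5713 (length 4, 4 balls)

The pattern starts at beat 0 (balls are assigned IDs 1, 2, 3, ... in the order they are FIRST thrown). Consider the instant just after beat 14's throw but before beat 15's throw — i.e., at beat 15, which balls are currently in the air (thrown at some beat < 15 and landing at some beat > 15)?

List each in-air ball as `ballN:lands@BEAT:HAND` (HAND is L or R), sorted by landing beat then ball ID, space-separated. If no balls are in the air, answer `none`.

Beat 0 (L): throw ball1 h=5 -> lands@5:R; in-air after throw: [b1@5:R]
Beat 1 (R): throw ball2 h=7 -> lands@8:L; in-air after throw: [b1@5:R b2@8:L]
Beat 2 (L): throw ball3 h=1 -> lands@3:R; in-air after throw: [b3@3:R b1@5:R b2@8:L]
Beat 3 (R): throw ball3 h=3 -> lands@6:L; in-air after throw: [b1@5:R b3@6:L b2@8:L]
Beat 4 (L): throw ball4 h=5 -> lands@9:R; in-air after throw: [b1@5:R b3@6:L b2@8:L b4@9:R]
Beat 5 (R): throw ball1 h=7 -> lands@12:L; in-air after throw: [b3@6:L b2@8:L b4@9:R b1@12:L]
Beat 6 (L): throw ball3 h=1 -> lands@7:R; in-air after throw: [b3@7:R b2@8:L b4@9:R b1@12:L]
Beat 7 (R): throw ball3 h=3 -> lands@10:L; in-air after throw: [b2@8:L b4@9:R b3@10:L b1@12:L]
Beat 8 (L): throw ball2 h=5 -> lands@13:R; in-air after throw: [b4@9:R b3@10:L b1@12:L b2@13:R]
Beat 9 (R): throw ball4 h=7 -> lands@16:L; in-air after throw: [b3@10:L b1@12:L b2@13:R b4@16:L]
Beat 10 (L): throw ball3 h=1 -> lands@11:R; in-air after throw: [b3@11:R b1@12:L b2@13:R b4@16:L]
Beat 11 (R): throw ball3 h=3 -> lands@14:L; in-air after throw: [b1@12:L b2@13:R b3@14:L b4@16:L]
Beat 12 (L): throw ball1 h=5 -> lands@17:R; in-air after throw: [b2@13:R b3@14:L b4@16:L b1@17:R]
Beat 13 (R): throw ball2 h=7 -> lands@20:L; in-air after throw: [b3@14:L b4@16:L b1@17:R b2@20:L]
Beat 14 (L): throw ball3 h=1 -> lands@15:R; in-air after throw: [b3@15:R b4@16:L b1@17:R b2@20:L]
Beat 15 (R): throw ball3 h=3 -> lands@18:L; in-air after throw: [b4@16:L b1@17:R b3@18:L b2@20:L]

Answer: ball4:lands@16:L ball1:lands@17:R ball2:lands@20:L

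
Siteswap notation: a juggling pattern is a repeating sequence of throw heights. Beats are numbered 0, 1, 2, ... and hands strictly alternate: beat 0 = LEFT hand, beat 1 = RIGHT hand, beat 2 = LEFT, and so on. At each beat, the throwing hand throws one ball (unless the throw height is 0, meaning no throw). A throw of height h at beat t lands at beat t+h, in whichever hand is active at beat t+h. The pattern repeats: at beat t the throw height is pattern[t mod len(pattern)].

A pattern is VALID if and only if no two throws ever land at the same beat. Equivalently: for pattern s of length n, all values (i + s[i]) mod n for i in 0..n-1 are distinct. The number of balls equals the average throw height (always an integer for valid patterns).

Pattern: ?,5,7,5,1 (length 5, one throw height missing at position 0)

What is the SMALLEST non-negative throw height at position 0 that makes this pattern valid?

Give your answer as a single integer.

Answer: 2

Derivation:
i=0: s[i]=? (unknown)
i=1: (1 + 5) mod 5 = 1
i=2: (2 + 7) mod 5 = 4
i=3: (3 + 5) mod 5 = 3
i=4: (4 + 1) mod 5 = 0
Known residues: [0, 1, 3, 4]; need a permutation of 0..4, so missing residue r = 2
Need (0 + s) mod 5 = 2; smallest s = (2 - 0) mod 5 = 2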